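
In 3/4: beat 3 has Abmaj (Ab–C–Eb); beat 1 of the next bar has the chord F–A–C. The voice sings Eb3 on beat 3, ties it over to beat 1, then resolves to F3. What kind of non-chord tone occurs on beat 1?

The harmony at that moment is F major triad (F, A, C); Eb3 is not a chord tone.
It is held over (the same pitch as the preceding Eb3) and left by step up to F3.
Held over from the previous chord and resolving up by step — a retardation.

Retardation.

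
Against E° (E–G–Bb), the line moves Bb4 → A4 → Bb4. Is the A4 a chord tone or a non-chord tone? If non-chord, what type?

Non-chord tone — a neighbor tone.

The harmony at that moment is E diminished triad (E, G, Bb); A4 is not a chord tone.
It is approached by step down from Bb4 and left by step up to Bb4.
Step away and step back to the same note — a neighbor tone (lower neighbor).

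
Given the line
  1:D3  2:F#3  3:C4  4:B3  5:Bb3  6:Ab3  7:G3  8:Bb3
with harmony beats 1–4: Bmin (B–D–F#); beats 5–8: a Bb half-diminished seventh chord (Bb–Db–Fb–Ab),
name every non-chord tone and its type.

The harmony at that moment is B minor triad (B, D, F#); C4 is not a chord tone.
It is approached by leap up from F#3 and left by step down to B3.
Leap in, step out — an appoggiatura.
The harmony at that moment is Bb half-diminished seventh chord (Bb, Db, Fb, Ab); G3 is not a chord tone.
It is approached by step down from Ab3 and left by leap up to Bb3.
Step in, leap out — an escape tone.

C4 (beat 3) — appoggiatura; G3 (beat 7) — escape tone.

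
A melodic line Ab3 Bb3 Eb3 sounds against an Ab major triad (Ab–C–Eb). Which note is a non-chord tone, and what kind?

The harmony at that moment is Ab major triad (Ab, C, Eb); Bb3 is not a chord tone.
It is approached by step up from Ab3 and left by leap down to Eb3.
Step in, leap out — an escape tone.

Bb3 is an escape tone.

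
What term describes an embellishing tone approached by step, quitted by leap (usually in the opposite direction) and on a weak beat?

Escape tone.

Approach: by step. Departure: by leap. Metric position: weak.
Step in, leap out, from a weak position — an escape tone (échappée). (It is the mirror image of the appoggiatura, which leaps in and steps out on a strong beat.)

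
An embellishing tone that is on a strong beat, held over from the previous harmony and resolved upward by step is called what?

Approach: by preparation — the pitch is first a chord tone, then held (tied or repeated) while the harmony changes under it. Departure: up by step. Metric position: strong.
A prepared dissonance that resolves upward by step — a retardation. (The same figure resolving downward would be a suspension.)

Retardation.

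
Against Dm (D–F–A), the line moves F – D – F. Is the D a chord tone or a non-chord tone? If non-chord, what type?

Chord tone (the root of D minor triad).

D minor triad contains D, F, A; D is the root, so it is a chord tone.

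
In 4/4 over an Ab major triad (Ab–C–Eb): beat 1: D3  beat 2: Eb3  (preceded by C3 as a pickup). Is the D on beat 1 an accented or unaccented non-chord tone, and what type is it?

Accented passing tone.

The harmony at that moment is Ab major triad (Ab, C, Eb); D3 is not a chord tone.
It is approached by step up from C3 and left by step up to Eb3.
Step in, step out in the same direction — a passing tone.
It falls on the downbeat, so it is accented.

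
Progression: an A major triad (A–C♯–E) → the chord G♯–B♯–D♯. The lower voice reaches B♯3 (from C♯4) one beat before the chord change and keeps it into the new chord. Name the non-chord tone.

The harmony at that moment is A major triad (A, C♯, E); B♯3 is not a chord tone.
It is approached by step down from C♯4 and then sustained as the same pitch into the next harmony.
Arriving early and becoming a chord tone when the harmony changes — an anticipation.

B♯3 is an anticipation.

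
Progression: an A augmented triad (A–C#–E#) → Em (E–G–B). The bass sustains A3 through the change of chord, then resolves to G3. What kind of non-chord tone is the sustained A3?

A3 is a suspension.

The harmony at that moment is E minor triad (E, G, B); A3 is not a chord tone.
It is held over (the same pitch as the preceding A3) and left by step down to G3.
Held over from the previous chord and resolving down by step — a suspension.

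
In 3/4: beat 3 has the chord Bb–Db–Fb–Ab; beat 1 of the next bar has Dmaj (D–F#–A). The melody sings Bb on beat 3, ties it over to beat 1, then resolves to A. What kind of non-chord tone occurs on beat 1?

The harmony at that moment is D major triad (D, F#, A); Bb is not a chord tone.
It is held over (the same pitch as the preceding Bb) and left by step down to A.
Held over from the previous chord and resolving down by step — a suspension.

Suspension.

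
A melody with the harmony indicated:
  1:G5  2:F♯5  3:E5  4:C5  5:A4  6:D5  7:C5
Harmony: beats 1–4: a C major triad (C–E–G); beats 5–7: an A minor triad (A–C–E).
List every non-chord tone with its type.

The harmony at that moment is C major triad (C, E, G); F♯5 is not a chord tone.
It is approached by step down from G5 and left by step down to E5.
Step in, step out in the same direction — a passing tone.
The harmony at that moment is A minor triad (A, C, E); D5 is not a chord tone.
It is approached by leap up from A4 and left by step down to C5.
Leap in, step out — an appoggiatura.

F♯5 (beat 2) — passing tone; D5 (beat 6) — appoggiatura.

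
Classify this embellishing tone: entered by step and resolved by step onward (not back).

Approach: by step. Departure: by step, continuing in the same direction.
Stepwise on both sides with no change of direction means the note fills in the space between two different chord tones — a passing tone. (Had it turned back to its starting note it would be a neighbor tone instead.)

Passing tone.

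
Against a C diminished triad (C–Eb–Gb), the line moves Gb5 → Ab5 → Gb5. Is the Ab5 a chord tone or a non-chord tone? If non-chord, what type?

The harmony at that moment is C diminished triad (C, Eb, Gb); Ab5 is not a chord tone.
It is approached by step up from Gb5 and left by step down to Gb5.
Step away and step back to the same note — a neighbor tone (upper neighbor).

Non-chord tone — a neighbor tone.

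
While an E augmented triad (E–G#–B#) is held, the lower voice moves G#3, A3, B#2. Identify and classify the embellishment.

The harmony at that moment is E augmented triad (E, G#, B#); A3 is not a chord tone.
It is approached by step up from G#3 and left by leap down to B#2.
Step in, leap out — an escape tone.

A3 is an escape tone.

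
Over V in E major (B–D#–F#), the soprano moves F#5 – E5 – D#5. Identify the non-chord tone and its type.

E5 is a passing tone.

The harmony at that moment is B major triad (B, D#, F#); E5 is not a chord tone.
It is approached by step down from F#5 and left by step down to D#5.
Step in, step out in the same direction — a passing tone.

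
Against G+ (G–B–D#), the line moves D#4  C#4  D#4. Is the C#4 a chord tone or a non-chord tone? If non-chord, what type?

The harmony at that moment is G augmented triad (G, B, D#); C#4 is not a chord tone.
It is approached by step down from D#4 and left by step up to D#4.
Step away and step back to the same note — a neighbor tone (lower neighbor).

Non-chord tone — a neighbor tone.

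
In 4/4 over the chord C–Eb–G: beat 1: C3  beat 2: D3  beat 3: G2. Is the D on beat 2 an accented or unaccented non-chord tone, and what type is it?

Unaccented escape tone.

The harmony at that moment is C minor triad (C, Eb, G); D3 is not a chord tone.
It is approached by step up from C3 and left by leap down to G2.
Step in, leap out — an escape tone.
It falls on a weak beat, so it is unaccented.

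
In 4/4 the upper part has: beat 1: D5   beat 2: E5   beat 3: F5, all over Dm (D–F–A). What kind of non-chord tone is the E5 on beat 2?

Passing tone.

The harmony at that moment is D minor triad (D, F, A); E5 is not a chord tone.
It is approached by step up from D5 and left by step up to F5.
Step in, step out in the same direction — a passing tone.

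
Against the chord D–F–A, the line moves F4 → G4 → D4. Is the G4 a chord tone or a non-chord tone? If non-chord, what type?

The harmony at that moment is D minor triad (D, F, A); G4 is not a chord tone.
It is approached by step up from F4 and left by leap down to D4.
Step in, leap out — an escape tone.

Non-chord tone — an escape tone.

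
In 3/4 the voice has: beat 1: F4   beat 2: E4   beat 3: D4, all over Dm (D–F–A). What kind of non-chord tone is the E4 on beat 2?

The harmony at that moment is D minor triad (D, F, A); E4 is not a chord tone.
It is approached by step down from F4 and left by step down to D4.
Step in, step out in the same direction — a passing tone.

Passing tone.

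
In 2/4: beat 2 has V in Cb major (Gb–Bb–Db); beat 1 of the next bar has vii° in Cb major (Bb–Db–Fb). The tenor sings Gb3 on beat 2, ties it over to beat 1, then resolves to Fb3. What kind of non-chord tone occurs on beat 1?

Suspension.

The harmony at that moment is Bb diminished triad (Bb, Db, Fb); Gb3 is not a chord tone.
It is held over (the same pitch as the preceding Gb3) and left by step down to Fb3.
Held over from the previous chord and resolving down by step — a suspension.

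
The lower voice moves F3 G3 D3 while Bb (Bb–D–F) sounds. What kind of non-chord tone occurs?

The harmony at that moment is Bb major triad (Bb, D, F); G3 is not a chord tone.
It is approached by step up from F3 and left by leap down to D3.
Step in, leap out — an escape tone.

G3 is an escape tone.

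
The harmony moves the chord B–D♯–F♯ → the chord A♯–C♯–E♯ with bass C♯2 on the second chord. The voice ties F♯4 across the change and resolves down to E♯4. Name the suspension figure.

At the second chord the bass is C♯2. The suspended F♯4 lies a fourth above the bass; after resolving down by step to E♯4, the interval above the bass becomes a third.
Suspension figures are named by those two intervals: 4–3.

4–3 suspension.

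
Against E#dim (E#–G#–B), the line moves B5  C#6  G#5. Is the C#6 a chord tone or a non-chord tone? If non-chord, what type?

The harmony at that moment is E# diminished triad (E#, G#, B); C#6 is not a chord tone.
It is approached by step up from B5 and left by leap down to G#5.
Step in, leap out — an escape tone.

Non-chord tone — an escape tone.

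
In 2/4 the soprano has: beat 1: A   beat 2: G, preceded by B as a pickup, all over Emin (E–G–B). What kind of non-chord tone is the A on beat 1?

Passing tone.

The harmony at that moment is E minor triad (E, G, B); A is not a chord tone.
It is approached by step down from B and left by step down to G.
Step in, step out in the same direction — a passing tone.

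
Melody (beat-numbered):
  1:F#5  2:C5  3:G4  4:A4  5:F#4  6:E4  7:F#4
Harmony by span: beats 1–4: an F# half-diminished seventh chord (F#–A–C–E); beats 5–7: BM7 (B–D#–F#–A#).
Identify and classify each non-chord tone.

The harmony at that moment is F# half-diminished seventh chord (F#, A, C, E); G4 is not a chord tone.
It is approached by leap down from C5 and left by step up to A4.
Leap in, step out — an appoggiatura.
The harmony at that moment is B major seventh chord (B, D#, F#, A#); E4 is not a chord tone.
It is approached by step down from F#4 and left by step up to F#4.
Step away and step back to the same note — a neighbor tone (lower neighbor).

G4 (beat 3) — appoggiatura; E4 (beat 6) — neighbor tone.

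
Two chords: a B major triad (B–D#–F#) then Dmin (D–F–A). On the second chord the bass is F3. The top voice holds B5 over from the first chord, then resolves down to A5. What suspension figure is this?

4–3 suspension.

At the second chord the bass is F3. The suspended B5 lies a fourth above the bass; after resolving down by step to A5, the interval above the bass becomes a third.
Suspension figures are named by those two intervals: 4–3.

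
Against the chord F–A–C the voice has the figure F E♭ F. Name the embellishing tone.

E♭ is a neighbor tone.

The harmony at that moment is F major triad (F, A, C); E♭ is not a chord tone.
It is approached by step down from F and left by step up to F.
Step away and step back to the same note — a neighbor tone (lower neighbor).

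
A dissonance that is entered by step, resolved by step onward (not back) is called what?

Approach: by step. Departure: by step, continuing in the same direction.
Stepwise on both sides with no change of direction means the note fills in the space between two different chord tones — a passing tone. (Had it turned back to its starting note it would be a neighbor tone instead.)

Passing tone.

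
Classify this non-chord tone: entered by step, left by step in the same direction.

Approach: by step. Departure: by step, continuing in the same direction.
Stepwise on both sides with no change of direction means the note fills in the space between two different chord tones — a passing tone. (Had it turned back to its starting note it would be a neighbor tone instead.)

Passing tone.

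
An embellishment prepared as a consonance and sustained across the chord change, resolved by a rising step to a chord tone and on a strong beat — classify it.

Retardation.

Approach: by preparation — the pitch is first a chord tone, then held (tied or repeated) while the harmony changes under it. Departure: up by step. Metric position: strong.
A prepared dissonance that resolves upward by step — a retardation. (The same figure resolving downward would be a suspension.)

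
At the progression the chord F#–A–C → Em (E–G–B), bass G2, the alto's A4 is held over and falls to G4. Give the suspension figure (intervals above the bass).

9–8 suspension.

At the second chord the bass is G2. The suspended A4 lies a ninth above the bass; after resolving down by step to G4, the interval above the bass becomes an octave.
Suspension figures are named by those two intervals: 9–8.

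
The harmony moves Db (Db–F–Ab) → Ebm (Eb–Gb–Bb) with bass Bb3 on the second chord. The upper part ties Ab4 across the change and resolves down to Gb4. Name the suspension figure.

At the second chord the bass is Bb3. The suspended Ab4 lies a seventh above the bass; after resolving down by step to Gb4, the interval above the bass becomes a sixth.
Suspension figures are named by those two intervals: 7–6.

7–6 suspension.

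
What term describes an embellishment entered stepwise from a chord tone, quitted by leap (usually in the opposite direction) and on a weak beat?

Escape tone.

Approach: by step. Departure: by leap. Metric position: weak.
Step in, leap out, from a weak position — an escape tone (échappée). (It is the mirror image of the appoggiatura, which leaps in and steps out on a strong beat.)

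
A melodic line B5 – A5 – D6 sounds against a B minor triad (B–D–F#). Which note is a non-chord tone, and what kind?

The harmony at that moment is B minor triad (B, D, F#); A5 is not a chord tone.
It is approached by step down from B5 and left by leap up to D6.
Step in, leap out — an escape tone.

A5 is an escape tone.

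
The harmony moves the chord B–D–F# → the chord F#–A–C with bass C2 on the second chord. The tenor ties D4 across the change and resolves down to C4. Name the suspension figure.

9–8 suspension.

At the second chord the bass is C2. The suspended D4 lies a ninth above the bass; after resolving down by step to C4, the interval above the bass becomes an octave.
Suspension figures are named by those two intervals: 9–8.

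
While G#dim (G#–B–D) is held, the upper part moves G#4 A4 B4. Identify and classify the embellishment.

The harmony at that moment is G# diminished triad (G#, B, D); A4 is not a chord tone.
It is approached by step up from G#4 and left by step up to B4.
Step in, step out in the same direction — a passing tone.

A4 is a passing tone.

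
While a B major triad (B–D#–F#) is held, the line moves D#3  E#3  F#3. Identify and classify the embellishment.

The harmony at that moment is B major triad (B, D#, F#); E#3 is not a chord tone.
It is approached by step up from D#3 and left by step up to F#3.
Step in, step out in the same direction — a passing tone.

E#3 is a passing tone.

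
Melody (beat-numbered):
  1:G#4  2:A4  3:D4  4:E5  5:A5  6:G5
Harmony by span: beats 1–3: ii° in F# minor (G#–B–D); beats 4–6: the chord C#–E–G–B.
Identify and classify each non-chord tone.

A4 (beat 2) — escape tone; A5 (beat 5) — appoggiatura.

The harmony at that moment is G# diminished triad (G#, B, D); A4 is not a chord tone.
It is approached by step up from G#4 and left by leap down to D4.
Step in, leap out — an escape tone.
The harmony at that moment is C# half-diminished seventh chord (C#, E, G, B); A5 is not a chord tone.
It is approached by leap up from E5 and left by step down to G5.
Leap in, step out — an appoggiatura.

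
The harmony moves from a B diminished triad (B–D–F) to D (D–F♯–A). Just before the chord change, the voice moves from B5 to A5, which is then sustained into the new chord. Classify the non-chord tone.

The harmony at that moment is B diminished triad (B, D, F); A5 is not a chord tone.
It is approached by step down from B5 and then sustained as the same pitch into the next harmony.
Arriving early and becoming a chord tone when the harmony changes — an anticipation.

A5 is an anticipation.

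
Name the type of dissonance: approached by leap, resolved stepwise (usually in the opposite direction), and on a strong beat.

Appoggiatura.

Approach: by leap. Departure: by step. Metric position: strong.
Leap in, step out, in a metrically strong position — an appoggiatura. (It is the mirror image of the escape tone, which steps in and leaps out from a weak position.)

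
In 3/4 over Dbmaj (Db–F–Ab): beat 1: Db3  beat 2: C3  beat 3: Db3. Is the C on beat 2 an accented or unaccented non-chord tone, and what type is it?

The harmony at that moment is Db major triad (Db, F, Ab); C3 is not a chord tone.
It is approached by step down from Db3 and left by step up to Db3.
Step away and step back to the same note — a neighbor tone (lower neighbor).
It falls on a weak beat, so it is unaccented.

Unaccented neighbor tone.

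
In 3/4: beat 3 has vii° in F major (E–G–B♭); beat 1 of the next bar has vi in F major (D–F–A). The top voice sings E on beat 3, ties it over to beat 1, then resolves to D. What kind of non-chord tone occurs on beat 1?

The harmony at that moment is D minor triad (D, F, A); E is not a chord tone.
It is held over (the same pitch as the preceding E) and left by step down to D.
Held over from the previous chord and resolving down by step — a suspension.

Suspension.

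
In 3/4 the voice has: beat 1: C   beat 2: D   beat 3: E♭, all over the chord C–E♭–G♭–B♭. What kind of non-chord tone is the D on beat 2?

Passing tone.

The harmony at that moment is C half-diminished seventh chord (C, E♭, G♭, B♭); D is not a chord tone.
It is approached by step up from C and left by step up to E♭.
Step in, step out in the same direction — a passing tone.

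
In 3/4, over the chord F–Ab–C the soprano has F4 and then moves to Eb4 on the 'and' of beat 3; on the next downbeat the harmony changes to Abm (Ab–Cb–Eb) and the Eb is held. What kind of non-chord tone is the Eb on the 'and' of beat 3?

Anticipation.

The harmony at that moment is F minor triad (F, Ab, C); Eb4 is not a chord tone.
It is approached by step down from F4 and then sustained as the same pitch into the next harmony.
Arriving early and becoming a chord tone when the harmony changes — an anticipation.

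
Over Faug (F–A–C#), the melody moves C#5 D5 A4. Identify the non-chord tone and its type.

D5 is an escape tone.

The harmony at that moment is F augmented triad (F, A, C#); D5 is not a chord tone.
It is approached by step up from C#5 and left by leap down to A4.
Step in, leap out — an escape tone.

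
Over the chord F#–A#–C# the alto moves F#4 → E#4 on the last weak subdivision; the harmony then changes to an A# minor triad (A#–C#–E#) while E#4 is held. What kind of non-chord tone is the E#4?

E#4 is an anticipation.

The harmony at that moment is F# major triad (F#, A#, C#); E#4 is not a chord tone.
It is approached by step down from F#4 and then sustained as the same pitch into the next harmony.
Arriving early and becoming a chord tone when the harmony changes — an anticipation.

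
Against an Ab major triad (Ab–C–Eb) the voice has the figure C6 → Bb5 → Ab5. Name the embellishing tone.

The harmony at that moment is Ab major triad (Ab, C, Eb); Bb5 is not a chord tone.
It is approached by step down from C6 and left by step down to Ab5.
Step in, step out in the same direction — a passing tone.

Bb5 is a passing tone.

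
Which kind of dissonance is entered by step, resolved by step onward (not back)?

Approach: by step. Departure: by step, continuing in the same direction.
Stepwise on both sides with no change of direction means the note fills in the space between two different chord tones — a passing tone. (Had it turned back to its starting note it would be a neighbor tone instead.)

Passing tone.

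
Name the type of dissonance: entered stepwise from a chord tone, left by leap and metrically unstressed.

Escape tone.

Approach: by step. Departure: by leap. Metric position: weak.
Step in, leap out, from a weak position — an escape tone (échappée). (It is the mirror image of the appoggiatura, which leaps in and steps out on a strong beat.)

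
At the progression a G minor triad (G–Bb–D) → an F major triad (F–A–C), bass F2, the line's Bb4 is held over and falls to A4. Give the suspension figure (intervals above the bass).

4–3 suspension.

At the second chord the bass is F2. The suspended Bb4 lies a fourth above the bass; after resolving down by step to A4, the interval above the bass becomes a third.
Suspension figures are named by those two intervals: 4–3.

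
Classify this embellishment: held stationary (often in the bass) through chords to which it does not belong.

Pedal tone.

Approach: none. Departure: none — a single pitch is sustained while the chords change around it, passing through harmonies that do not contain it.
No melodic motion at all; the dissonance is created entirely by the moving harmonies against the stationary note — a pedal tone (pedal point).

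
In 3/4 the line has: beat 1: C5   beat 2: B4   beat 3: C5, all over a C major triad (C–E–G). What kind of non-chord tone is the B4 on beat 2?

The harmony at that moment is C major triad (C, E, G); B4 is not a chord tone.
It is approached by step down from C5 and left by step up to C5.
Step away and step back to the same note — a neighbor tone (lower neighbor).

Lower neighbor tone.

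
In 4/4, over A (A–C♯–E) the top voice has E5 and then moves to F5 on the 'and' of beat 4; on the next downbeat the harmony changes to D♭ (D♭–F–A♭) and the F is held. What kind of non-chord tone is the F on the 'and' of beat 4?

The harmony at that moment is A major triad (A, C♯, E); F5 is not a chord tone.
It is approached by step up from E5 and then sustained as the same pitch into the next harmony.
Arriving early and becoming a chord tone when the harmony changes — an anticipation.

Anticipation.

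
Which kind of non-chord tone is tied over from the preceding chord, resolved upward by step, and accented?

Approach: by preparation — the pitch is first a chord tone, then held (tied or repeated) while the harmony changes under it. Departure: up by step. Metric position: strong.
A prepared dissonance that resolves upward by step — a retardation. (The same figure resolving downward would be a suspension.)

Retardation.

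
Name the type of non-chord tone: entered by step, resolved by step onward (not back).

Approach: by step. Departure: by step, continuing in the same direction.
Stepwise on both sides with no change of direction means the note fills in the space between two different chord tones — a passing tone. (Had it turned back to its starting note it would be a neighbor tone instead.)

Passing tone.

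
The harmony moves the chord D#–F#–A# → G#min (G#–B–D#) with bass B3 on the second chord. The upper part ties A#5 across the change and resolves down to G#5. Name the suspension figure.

At the second chord the bass is B3. The suspended A#5 lies a seventh above the bass; after resolving down by step to G#5, the interval above the bass becomes a sixth.
Suspension figures are named by those two intervals: 7–6.

7–6 suspension.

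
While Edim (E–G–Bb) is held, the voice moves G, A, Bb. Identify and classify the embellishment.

A is a passing tone.

The harmony at that moment is E diminished triad (E, G, Bb); A is not a chord tone.
It is approached by step up from G and left by step up to Bb.
Step in, step out in the same direction — a passing tone.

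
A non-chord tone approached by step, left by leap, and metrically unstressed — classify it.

Approach: by step. Departure: by leap. Metric position: weak.
Step in, leap out, from a weak position — an escape tone (échappée). (It is the mirror image of the appoggiatura, which leaps in and steps out on a strong beat.)

Escape tone.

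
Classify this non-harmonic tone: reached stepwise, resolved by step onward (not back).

Passing tone.

Approach: by step. Departure: by step, continuing in the same direction.
Stepwise on both sides with no change of direction means the note fills in the space between two different chord tones — a passing tone. (Had it turned back to its starting note it would be a neighbor tone instead.)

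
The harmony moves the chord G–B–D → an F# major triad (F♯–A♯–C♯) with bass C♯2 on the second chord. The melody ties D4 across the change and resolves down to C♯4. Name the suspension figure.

9–8 suspension.

At the second chord the bass is C♯2. The suspended D4 lies a ninth above the bass; after resolving down by step to C♯4, the interval above the bass becomes an octave.
Suspension figures are named by those two intervals: 9–8.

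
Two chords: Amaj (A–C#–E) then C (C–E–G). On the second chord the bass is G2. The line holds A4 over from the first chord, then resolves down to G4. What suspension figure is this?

9–8 suspension.

At the second chord the bass is G2. The suspended A4 lies a ninth above the bass; after resolving down by step to G4, the interval above the bass becomes an octave.
Suspension figures are named by those two intervals: 9–8.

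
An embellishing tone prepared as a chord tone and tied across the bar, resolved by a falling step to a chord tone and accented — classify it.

Approach: by preparation — the pitch is first a chord tone, then held (tied or repeated) while the harmony changes under it. Departure: down by step. Metric position: strong.
A prepared dissonance that resolves downward by step — a suspension. (The same figure resolving upward would be a retardation.)

Suspension.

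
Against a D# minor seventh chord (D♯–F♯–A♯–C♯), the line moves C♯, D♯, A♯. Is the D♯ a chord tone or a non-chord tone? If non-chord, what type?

D# minor seventh chord contains D♯, F♯, A♯, C♯; D♯ is the root, so it is a chord tone.

Chord tone (the root of D# minor seventh chord).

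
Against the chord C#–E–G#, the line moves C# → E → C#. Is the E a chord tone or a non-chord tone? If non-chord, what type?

Chord tone (the third of C# minor triad).

C# minor triad contains C#, E, G#; E is the third, so it is a chord tone.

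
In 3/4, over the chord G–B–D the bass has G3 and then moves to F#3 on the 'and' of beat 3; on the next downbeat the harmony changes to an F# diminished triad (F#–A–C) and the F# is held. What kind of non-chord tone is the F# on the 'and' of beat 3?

Anticipation.

The harmony at that moment is G major triad (G, B, D); F#3 is not a chord tone.
It is approached by step down from G3 and then sustained as the same pitch into the next harmony.
Arriving early and becoming a chord tone when the harmony changes — an anticipation.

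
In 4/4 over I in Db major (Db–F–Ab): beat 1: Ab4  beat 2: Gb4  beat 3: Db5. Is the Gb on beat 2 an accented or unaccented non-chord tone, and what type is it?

Unaccented escape tone.

The harmony at that moment is Db major triad (Db, F, Ab); Gb4 is not a chord tone.
It is approached by step down from Ab4 and left by leap up to Db5.
Step in, leap out — an escape tone.
It falls on a weak beat, so it is unaccented.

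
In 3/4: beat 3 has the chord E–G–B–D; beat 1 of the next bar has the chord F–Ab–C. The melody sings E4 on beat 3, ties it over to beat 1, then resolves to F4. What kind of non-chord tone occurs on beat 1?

The harmony at that moment is F minor triad (F, Ab, C); E4 is not a chord tone.
It is held over (the same pitch as the preceding E4) and left by step up to F4.
Held over from the previous chord and resolving up by step — a retardation.

Retardation.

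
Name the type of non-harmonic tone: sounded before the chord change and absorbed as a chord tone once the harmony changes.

Anticipation.

Approach: ahead of the chord change (typically by step), so it is dissonant against the current harmony. Departure: none — the same pitch is restated or held and is a chord tone of the new harmony.
Dissonant first, consonant once the harmony catches up: the note simply arrives early — an anticipation. (The reverse timing, consonant first and dissonant after the change, would be a suspension or retardation.)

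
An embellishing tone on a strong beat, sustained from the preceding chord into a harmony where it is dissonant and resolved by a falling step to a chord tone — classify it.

Approach: by preparation — the pitch is first a chord tone, then held (tied or repeated) while the harmony changes under it. Departure: down by step. Metric position: strong.
A prepared dissonance that resolves downward by step — a suspension. (The same figure resolving upward would be a retardation.)

Suspension.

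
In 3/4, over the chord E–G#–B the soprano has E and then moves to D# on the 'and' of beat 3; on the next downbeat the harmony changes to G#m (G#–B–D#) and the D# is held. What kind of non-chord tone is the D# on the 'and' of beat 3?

Anticipation.

The harmony at that moment is E major triad (E, G#, B); D# is not a chord tone.
It is approached by step down from E and then sustained as the same pitch into the next harmony.
Arriving early and becoming a chord tone when the harmony changes — an anticipation.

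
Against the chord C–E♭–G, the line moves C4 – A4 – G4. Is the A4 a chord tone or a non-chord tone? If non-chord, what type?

The harmony at that moment is C minor triad (C, E♭, G); A4 is not a chord tone.
It is approached by leap up from C4 and left by step down to G4.
Leap in, step out — an appoggiatura.

Non-chord tone — an appoggiatura.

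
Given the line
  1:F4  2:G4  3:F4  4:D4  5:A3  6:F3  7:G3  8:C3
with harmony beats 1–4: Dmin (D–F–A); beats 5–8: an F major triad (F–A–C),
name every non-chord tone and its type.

The harmony at that moment is D minor triad (D, F, A); G4 is not a chord tone.
It is approached by step up from F4 and left by step down to F4.
Step away and step back to the same note — a neighbor tone (upper neighbor).
The harmony at that moment is F major triad (F, A, C); G3 is not a chord tone.
It is approached by step up from F3 and left by leap down to C3.
Step in, leap out — an escape tone.

G4 (beat 2) — neighbor tone; G3 (beat 7) — escape tone.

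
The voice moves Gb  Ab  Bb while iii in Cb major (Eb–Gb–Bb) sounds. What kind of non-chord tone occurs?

Ab is a passing tone.

The harmony at that moment is Eb minor triad (Eb, Gb, Bb); Ab is not a chord tone.
It is approached by step up from Gb and left by step up to Bb.
Step in, step out in the same direction — a passing tone.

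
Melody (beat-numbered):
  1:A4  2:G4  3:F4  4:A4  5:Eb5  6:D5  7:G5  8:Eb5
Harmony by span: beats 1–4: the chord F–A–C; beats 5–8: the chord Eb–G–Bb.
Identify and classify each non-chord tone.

G4 (beat 2) — passing tone; D5 (beat 6) — escape tone.

The harmony at that moment is F major triad (F, A, C); G4 is not a chord tone.
It is approached by step down from A4 and left by step down to F4.
Step in, step out in the same direction — a passing tone.
The harmony at that moment is Eb major triad (Eb, G, Bb); D5 is not a chord tone.
It is approached by step down from Eb5 and left by leap up to G5.
Step in, leap out — an escape tone.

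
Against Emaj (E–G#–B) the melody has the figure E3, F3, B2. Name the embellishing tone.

The harmony at that moment is E major triad (E, G#, B); F3 is not a chord tone.
It is approached by step up from E3 and left by leap down to B2.
Step in, leap out — an escape tone.

F3 is an escape tone.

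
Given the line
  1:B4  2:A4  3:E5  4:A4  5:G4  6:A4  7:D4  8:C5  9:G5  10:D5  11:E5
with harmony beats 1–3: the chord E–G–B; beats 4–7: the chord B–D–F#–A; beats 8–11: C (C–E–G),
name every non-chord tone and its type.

A4 (beat 2) — escape tone; G4 (beat 5) — neighbor tone; D5 (beat 10) — appoggiatura.

The harmony at that moment is E minor triad (E, G, B); A4 is not a chord tone.
It is approached by step down from B4 and left by leap up to E5.
Step in, leap out — an escape tone.
The harmony at that moment is B minor seventh chord (B, D, F#, A); G4 is not a chord tone.
It is approached by step down from A4 and left by step up to A4.
Step away and step back to the same note — a neighbor tone (lower neighbor).
The harmony at that moment is C major triad (C, E, G); D5 is not a chord tone.
It is approached by leap down from G5 and left by step up to E5.
Leap in, step out — an appoggiatura.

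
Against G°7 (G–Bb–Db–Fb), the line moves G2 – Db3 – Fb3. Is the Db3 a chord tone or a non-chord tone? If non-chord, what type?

Chord tone (the fifth of G diminished seventh chord).

G diminished seventh chord contains G, Bb, Db, Fb; Db is the fifth, so it is a chord tone.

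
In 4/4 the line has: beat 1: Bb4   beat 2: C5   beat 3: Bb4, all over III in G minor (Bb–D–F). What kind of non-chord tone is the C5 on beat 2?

Upper neighbor tone.

The harmony at that moment is Bb major triad (Bb, D, F); C5 is not a chord tone.
It is approached by step up from Bb4 and left by step down to Bb4.
Step away and step back to the same note — a neighbor tone (upper neighbor).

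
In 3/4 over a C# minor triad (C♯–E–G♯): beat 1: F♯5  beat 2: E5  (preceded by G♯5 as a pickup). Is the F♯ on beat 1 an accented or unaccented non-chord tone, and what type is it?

The harmony at that moment is C♯ minor triad (C♯, E, G♯); F♯5 is not a chord tone.
It is approached by step down from G♯5 and left by step down to E5.
Step in, step out in the same direction — a passing tone.
It falls on the downbeat, so it is accented.

Accented passing tone.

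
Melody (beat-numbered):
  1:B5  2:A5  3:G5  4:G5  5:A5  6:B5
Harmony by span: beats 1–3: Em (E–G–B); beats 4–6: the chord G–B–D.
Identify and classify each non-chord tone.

A5 (beat 2) — passing tone; A5 (beat 5) — passing tone.

The harmony at that moment is E minor triad (E, G, B); A5 is not a chord tone.
It is approached by step down from B5 and left by step down to G5.
Step in, step out in the same direction — a passing tone.
The harmony at that moment is G major triad (G, B, D); A5 is not a chord tone.
It is approached by step up from G5 and left by step up to B5.
Step in, step out in the same direction — a passing tone.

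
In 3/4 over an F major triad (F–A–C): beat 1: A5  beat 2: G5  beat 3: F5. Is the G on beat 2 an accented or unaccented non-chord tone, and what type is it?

The harmony at that moment is F major triad (F, A, C); G5 is not a chord tone.
It is approached by step down from A5 and left by step down to F5.
Step in, step out in the same direction — a passing tone.
It falls on a weak beat, so it is unaccented.

Unaccented passing tone.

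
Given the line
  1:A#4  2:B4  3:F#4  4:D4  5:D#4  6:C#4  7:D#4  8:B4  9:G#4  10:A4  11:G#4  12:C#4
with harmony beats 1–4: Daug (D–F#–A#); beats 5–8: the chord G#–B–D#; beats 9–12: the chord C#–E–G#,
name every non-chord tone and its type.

B4 (beat 2) — escape tone; C#4 (beat 6) — neighbor tone; A4 (beat 10) — neighbor tone.

The harmony at that moment is D augmented triad (D, F#, A#); B4 is not a chord tone.
It is approached by step up from A#4 and left by leap down to F#4.
Step in, leap out — an escape tone.
The harmony at that moment is G# minor triad (G#, B, D#); C#4 is not a chord tone.
It is approached by step down from D#4 and left by step up to D#4.
Step away and step back to the same note — a neighbor tone (lower neighbor).
The harmony at that moment is C# minor triad (C#, E, G#); A4 is not a chord tone.
It is approached by step up from G#4 and left by step down to G#4.
Step away and step back to the same note — a neighbor tone (upper neighbor).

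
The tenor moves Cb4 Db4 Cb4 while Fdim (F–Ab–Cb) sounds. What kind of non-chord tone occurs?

Db4 is a neighbor tone.

The harmony at that moment is F diminished triad (F, Ab, Cb); Db4 is not a chord tone.
It is approached by step up from Cb4 and left by step down to Cb4.
Step away and step back to the same note — a neighbor tone (upper neighbor).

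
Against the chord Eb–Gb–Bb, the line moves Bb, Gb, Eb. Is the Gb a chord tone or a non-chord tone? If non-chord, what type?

Chord tone (the third of Eb minor triad).

Eb minor triad contains Eb, Gb, Bb; Gb is the third, so it is a chord tone.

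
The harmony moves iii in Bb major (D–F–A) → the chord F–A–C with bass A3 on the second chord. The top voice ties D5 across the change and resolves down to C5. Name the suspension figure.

At the second chord the bass is A3. The suspended D5 lies a fourth above the bass; after resolving down by step to C5, the interval above the bass becomes a third.
Suspension figures are named by those two intervals: 4–3.

4–3 suspension.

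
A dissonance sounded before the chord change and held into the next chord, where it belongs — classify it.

Approach: ahead of the chord change (typically by step), so it is dissonant against the current harmony. Departure: none — the same pitch is restated or held and is a chord tone of the new harmony.
Dissonant first, consonant once the harmony catches up: the note simply arrives early — an anticipation. (The reverse timing, consonant first and dissonant after the change, would be a suspension or retardation.)

Anticipation.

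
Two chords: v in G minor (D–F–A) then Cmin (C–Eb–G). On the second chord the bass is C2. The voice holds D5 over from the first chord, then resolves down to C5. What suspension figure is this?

9–8 suspension.

At the second chord the bass is C2. The suspended D5 lies a ninth above the bass; after resolving down by step to C5, the interval above the bass becomes an octave.
Suspension figures are named by those two intervals: 9–8.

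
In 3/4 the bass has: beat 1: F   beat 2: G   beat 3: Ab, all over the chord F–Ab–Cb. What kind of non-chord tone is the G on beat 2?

The harmony at that moment is F diminished triad (F, Ab, Cb); G is not a chord tone.
It is approached by step up from F and left by step up to Ab.
Step in, step out in the same direction — a passing tone.

Passing tone.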